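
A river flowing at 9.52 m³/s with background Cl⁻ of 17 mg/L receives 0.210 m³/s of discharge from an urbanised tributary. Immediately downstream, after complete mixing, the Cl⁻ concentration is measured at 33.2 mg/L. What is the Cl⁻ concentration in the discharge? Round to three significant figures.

768 mg/L

Mass balance: 9.520·17.00 + 0.2100·Cₑ = 9.730·33.20
→ Cₑ = (9.730·33.20 − 9.520·17.00) / 0.2100 = 767.6 mg/L.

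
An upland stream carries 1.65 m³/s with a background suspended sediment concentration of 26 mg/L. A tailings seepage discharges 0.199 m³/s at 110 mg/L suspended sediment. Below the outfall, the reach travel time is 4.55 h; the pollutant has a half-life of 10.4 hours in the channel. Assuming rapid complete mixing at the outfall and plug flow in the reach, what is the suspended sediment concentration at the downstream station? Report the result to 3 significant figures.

25.9 mg/L

Conservation of mass: C = (1.650·26.00 + 0.1990·110.0) / 1.849 = 64.79/1.849 = 35.04 mg/L.
Half-life 10.4 h → k = ln 2 / 10.4 = 0.06665 h⁻¹ = 1.600 d⁻¹.
Decay over the reach: 35.04·exp(−kt) = 35.04·0.7384 = 25.87 mg/L.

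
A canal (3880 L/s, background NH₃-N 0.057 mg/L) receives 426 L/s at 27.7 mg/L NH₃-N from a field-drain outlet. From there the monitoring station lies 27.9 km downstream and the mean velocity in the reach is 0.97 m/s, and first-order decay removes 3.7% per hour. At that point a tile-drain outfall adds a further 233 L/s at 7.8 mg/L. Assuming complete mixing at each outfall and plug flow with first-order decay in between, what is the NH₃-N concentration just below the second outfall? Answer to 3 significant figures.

Conservation of mass: C = (3880·0.05700 + 426.0·27.70) / 4306 = 12020/4306 = 2.792 mg/L; combined flow 4306 L/s.
Travel time t = 27.9·1000 / 0.97 = 28760 s = 7.990 h.
3.7%/h lost → k = −ln(1 − 0.037) = 0.03770 h⁻¹.
Applying C = C₀e^(−kt): 2.792 × 0.7399 = 2.066 mg/L.
Second outfall: C = (4306·2.066 + 233.0·7.800)/4539 = 2.360 mg/L.

2.36 mg/L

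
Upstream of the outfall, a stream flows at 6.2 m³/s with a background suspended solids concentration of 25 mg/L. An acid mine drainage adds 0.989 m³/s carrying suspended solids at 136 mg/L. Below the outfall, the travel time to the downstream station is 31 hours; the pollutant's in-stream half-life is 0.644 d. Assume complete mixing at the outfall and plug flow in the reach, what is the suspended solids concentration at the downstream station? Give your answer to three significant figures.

After mixing, C = (6.200·25.00 + 0.9890·136.0) / 7.189 = 289.5/7.189 = 40.27 mg/L.
Half-life 0.644 d → k = ln 2 / 0.644 = 1.076 d⁻¹.
After decay, C = 40.27 × e^(−kt) = 40.27 × 0.2490 = 10.03 mg/L.

10.0 mg/L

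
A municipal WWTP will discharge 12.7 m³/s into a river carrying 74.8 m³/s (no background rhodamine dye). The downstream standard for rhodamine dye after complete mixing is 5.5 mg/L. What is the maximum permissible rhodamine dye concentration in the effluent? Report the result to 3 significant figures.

37.9 mg/L

At the limit, (Qr·Cr + Qe·Cₑ)/(Qr + Qe) = 5.5:
Cₑ = (87.50·5.5 − 74.80·0) / 12.70 = 37.89 mg/L.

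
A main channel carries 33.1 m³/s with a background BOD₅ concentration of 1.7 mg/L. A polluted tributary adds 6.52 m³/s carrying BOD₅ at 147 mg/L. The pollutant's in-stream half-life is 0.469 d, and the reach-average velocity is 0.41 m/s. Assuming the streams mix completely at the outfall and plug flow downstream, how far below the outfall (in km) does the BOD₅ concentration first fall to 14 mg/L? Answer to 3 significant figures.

Flow-weighted average: C = (33.10·1.700 + 6.520·147.0) / 39.62 = 1015/39.62 = 25.61 mg/L.
Half-life 0.469 d → k = ln 2 / 0.469 = 1.478 d⁻¹.
Set 25.61·exp(−k·t) = 14 → t = ln(25.61/14)/k = 35310 s = 9.808 h.
Distance = v·t = 0.41·35310 = 14480 m = 14.48 km.

14.5 km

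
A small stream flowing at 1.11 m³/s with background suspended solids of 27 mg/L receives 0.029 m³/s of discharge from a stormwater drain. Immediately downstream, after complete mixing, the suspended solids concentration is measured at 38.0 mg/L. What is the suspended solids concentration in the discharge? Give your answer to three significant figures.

Mass balance: 1.110·27.00 + 0.02900·Cₑ = 1.139·38.00
→ Cₑ = (1.139·38.00 − 1.110·27.00) / 0.02900 = 459.0 mg/L.

459 mg/L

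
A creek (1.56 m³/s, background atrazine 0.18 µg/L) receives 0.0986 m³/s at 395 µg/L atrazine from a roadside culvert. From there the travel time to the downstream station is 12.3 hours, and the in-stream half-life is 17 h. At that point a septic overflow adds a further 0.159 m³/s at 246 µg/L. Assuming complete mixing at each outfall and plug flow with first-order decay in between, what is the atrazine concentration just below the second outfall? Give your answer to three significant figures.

34.6 µg/L

Mass balance: C = (1.560·0.1800 + 0.09860·395.0) / 1.659 = 39.23/1.659 = 23.65 µg/L; combined flow 1.659 m³/s.
Half-life 17 h → k = ln 2 / 17 = 0.04077 h⁻¹ = 0.9786 d⁻¹.
After decay, C = 23.65 × e^(−kt) = 23.65 × 0.6056 = 14.32 µg/L.
Second outfall: C = (1.659·14.32 + 0.1590·246.0)/1.818 = 34.59 µg/L.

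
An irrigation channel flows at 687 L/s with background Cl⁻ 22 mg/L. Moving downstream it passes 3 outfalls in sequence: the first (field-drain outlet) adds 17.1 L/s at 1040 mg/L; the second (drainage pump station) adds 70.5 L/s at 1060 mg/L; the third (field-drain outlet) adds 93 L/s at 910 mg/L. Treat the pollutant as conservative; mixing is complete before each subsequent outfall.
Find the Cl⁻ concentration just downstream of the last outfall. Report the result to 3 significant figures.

222 mg/L

Below outfall 1: Q → 704.1 L/s, C = (687.0·22.00 + 17.10·1040)/704.1 = 46.72 mg/L.
Below outfall 2: Q → 774.6 L/s, C = (704.1·46.72 + 70.50·1060)/774.6 = 138.9 mg/L.
Below outfall 3: Q → 867.6 L/s, C = (774.6·138.9 + 93.00·910.0)/867.6 = 221.6 mg/L.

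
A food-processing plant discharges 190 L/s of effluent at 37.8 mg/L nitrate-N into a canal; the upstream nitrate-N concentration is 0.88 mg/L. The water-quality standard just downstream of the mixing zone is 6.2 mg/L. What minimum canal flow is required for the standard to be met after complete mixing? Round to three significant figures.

Set C_mix = 6.2: (Q·0.8800 + 190.0·37.80) / (Q + 190.0) = 6.2
→ Q = 190.0·(37.80 − 6.2)/(6.2 − 0.8800) = 1129 L/s.

1130 L/s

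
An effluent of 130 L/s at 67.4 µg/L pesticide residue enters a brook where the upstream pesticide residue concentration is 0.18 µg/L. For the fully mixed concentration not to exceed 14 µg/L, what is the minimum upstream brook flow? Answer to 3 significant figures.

Set C_mix = 14: (Q·0.1800 + 130.0·67.40) / (Q + 130.0) = 14
→ Q = 130.0·(67.40 − 14)/(14 − 0.1800) = 502.3 L/s.

502 L/s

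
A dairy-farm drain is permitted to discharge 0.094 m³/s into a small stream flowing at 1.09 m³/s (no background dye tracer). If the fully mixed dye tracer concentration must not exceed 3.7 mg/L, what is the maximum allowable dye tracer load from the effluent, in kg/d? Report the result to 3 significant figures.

Mass balance at the limit: 1.090·0 + 0.09400·Cₑ = 1.184·3.7 → Cₑ = 46.60 mg/L.
Load = 0.09400 m³/s × 46.60 g/m³ × 86 400 s/d = 378.5 kg/d.

379 kg/d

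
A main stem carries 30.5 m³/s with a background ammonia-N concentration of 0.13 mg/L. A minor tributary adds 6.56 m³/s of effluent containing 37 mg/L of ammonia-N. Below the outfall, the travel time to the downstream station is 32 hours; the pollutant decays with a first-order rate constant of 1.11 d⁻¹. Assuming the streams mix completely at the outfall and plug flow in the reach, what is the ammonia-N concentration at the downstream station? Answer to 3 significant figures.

After mixing, C = (30.50·0.1300 + 6.560·37.00) / 37.06 = 246.7/37.06 = 6.656 mg/L.
Applying C = C₀e^(−kt): 6.656 × 0.2276 = 1.515 mg/L.

1.52 mg/L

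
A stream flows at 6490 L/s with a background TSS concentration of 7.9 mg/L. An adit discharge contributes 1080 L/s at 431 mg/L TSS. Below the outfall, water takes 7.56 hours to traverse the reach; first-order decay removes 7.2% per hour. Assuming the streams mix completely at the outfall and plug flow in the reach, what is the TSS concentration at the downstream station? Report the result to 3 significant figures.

38.8 mg/L

After mixing, C = (6490·7.900 + 1080·431.0) / 7570 = 516800/7570 = 68.26 mg/L.
7.2%/h lost → k = −ln(1 − 0.072) = 0.07472 h⁻¹.
After decay, C = 68.26 × e^(−kt) = 68.26 × 0.5684 = 38.80 mg/L.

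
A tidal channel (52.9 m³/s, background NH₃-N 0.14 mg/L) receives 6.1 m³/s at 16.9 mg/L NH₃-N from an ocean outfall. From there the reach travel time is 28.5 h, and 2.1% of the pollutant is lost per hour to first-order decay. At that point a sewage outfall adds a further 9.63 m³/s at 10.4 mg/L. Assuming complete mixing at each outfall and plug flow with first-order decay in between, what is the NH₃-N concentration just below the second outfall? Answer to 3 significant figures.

Conservation of mass: C = (52.90·0.1400 + 6.100·16.90) / 59.00 = 110.5/59.00 = 1.873 mg/L; combined flow 59.00 m³/s.
2.1%/h lost → k = −ln(1 − 0.021) = 0.02122 h⁻¹.
First-order decay: C = 1.873·exp(−k·t) = 1.873·0.5461 = 1.023 mg/L.
Second outfall: C = (59.00·1.023 + 9.630·10.40)/68.63 = 2.339 mg/L.

2.34 mg/L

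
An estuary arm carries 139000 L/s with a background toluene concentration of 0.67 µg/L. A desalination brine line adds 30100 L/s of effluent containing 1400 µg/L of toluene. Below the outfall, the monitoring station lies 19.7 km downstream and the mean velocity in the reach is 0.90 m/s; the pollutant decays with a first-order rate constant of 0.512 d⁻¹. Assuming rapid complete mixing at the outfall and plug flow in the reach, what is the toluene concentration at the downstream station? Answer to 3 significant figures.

219 µg/L

Flow-weighted average: C = (139000·0.6700 + 30100·1400) / 169100 = 42230000/169100 = 249.8 µg/L.
Travel time t = 19.7·1000 / 0.90 = 21890 s = 6.080 h.
Decay over the reach: 249.8·exp(−kt) = 249.8·0.8783 = 219.4 µg/L.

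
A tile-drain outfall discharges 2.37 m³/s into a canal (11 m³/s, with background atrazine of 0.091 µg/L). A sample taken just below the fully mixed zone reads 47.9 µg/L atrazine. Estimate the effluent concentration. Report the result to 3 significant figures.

Mass balance: 11.00·0.09100 + 2.370·Cₑ = 13.37·47.90
→ Cₑ = (13.37·47.90 − 11.00·0.09100) / 2.370 = 269.8 µg/L.

270 µg/L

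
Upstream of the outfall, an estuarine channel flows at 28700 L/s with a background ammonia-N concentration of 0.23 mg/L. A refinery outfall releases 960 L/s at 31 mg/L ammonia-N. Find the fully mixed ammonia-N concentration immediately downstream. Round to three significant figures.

After mixing, C = (28700·0.2300 + 960.0·31.00) / 29660 = 36360/29660 = 1.226 mg/L.

1.23 mg/L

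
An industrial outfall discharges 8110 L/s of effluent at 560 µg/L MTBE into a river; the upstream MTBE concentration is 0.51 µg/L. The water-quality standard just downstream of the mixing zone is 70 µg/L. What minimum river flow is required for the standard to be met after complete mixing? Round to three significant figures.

Set C_mix = 70: (Q·0.5100 + 8110·560.0) / (Q + 8110) = 70
→ Q = 8110·(560.0 − 70)/(70 − 0.5100) = 57190 L/s.

57200 L/s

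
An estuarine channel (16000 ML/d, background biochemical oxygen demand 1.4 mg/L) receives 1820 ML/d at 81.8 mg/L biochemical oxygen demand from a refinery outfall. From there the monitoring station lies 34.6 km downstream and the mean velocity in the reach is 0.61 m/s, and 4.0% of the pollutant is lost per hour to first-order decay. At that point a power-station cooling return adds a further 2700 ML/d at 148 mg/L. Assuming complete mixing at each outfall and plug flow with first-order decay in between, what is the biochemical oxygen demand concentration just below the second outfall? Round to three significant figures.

23.9 mg/L

Flow-weighted average: C = (16000·1.400 + 1820·81.80) / 17820 = 171300/17820 = 9.611 mg/L; combined flow 17820 ML/d.
Travel time t = 34.6·1000 / 0.61 = 56720 s = 15.76 h.
4.0%/h lost → k = −ln(1 − 0.04) = 0.04082 h⁻¹.
Applying C = C₀e^(−kt): 9.611 × 0.5256 = 5.052 mg/L.
At the second outfall, C = (17820·5.052 + 2700·148.0) / (17820 + 2700) = 23.86 mg/L.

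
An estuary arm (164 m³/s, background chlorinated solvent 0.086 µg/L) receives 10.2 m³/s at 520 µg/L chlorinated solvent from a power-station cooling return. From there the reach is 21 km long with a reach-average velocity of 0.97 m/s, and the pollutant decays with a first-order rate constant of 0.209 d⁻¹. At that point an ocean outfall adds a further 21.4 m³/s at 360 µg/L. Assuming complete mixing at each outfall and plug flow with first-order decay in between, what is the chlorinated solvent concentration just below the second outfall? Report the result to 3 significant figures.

After mixing, C = (164.0·0.08600 + 10.20·520.0) / 174.2 = 5318/174.2 = 30.53 µg/L; combined flow 174.2 m³/s.
Travel time t = 21·1000 / 0.97 = 21650 s = 6.014 h.
Applying C = C₀e^(−kt): 30.53 × 0.9490 = 28.97 µg/L.
At the second outfall, C = (174.2·28.97 + 21.40·360.0) / (174.2 + 21.40) = 65.19 µg/L.

65.2 µg/L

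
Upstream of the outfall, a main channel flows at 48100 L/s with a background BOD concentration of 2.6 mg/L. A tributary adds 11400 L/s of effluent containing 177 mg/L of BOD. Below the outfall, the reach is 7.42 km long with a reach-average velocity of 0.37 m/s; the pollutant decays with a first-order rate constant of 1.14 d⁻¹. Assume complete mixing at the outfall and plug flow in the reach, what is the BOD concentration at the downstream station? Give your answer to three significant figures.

27.6 mg/L

Mass balance: C = (48100·2.600 + 11400·177.0) / 59500 = 2143000/59500 = 36.01 mg/L.
Travel time t = 7.42·1000 / 0.37 = 20050 s = 5.571 h.
Decay over the reach: 36.01·exp(−kt) = 36.01·0.7675 = 27.64 mg/L.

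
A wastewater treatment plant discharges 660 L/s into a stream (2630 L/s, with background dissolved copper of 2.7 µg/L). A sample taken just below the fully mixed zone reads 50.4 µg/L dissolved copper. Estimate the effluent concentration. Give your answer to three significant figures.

240 µg/L

Mass balance: 2630·2.700 + 660.0·Cₑ = 3290·50.40
→ Cₑ = (3290·50.40 − 2630·2.700) / 660.0 = 240.5 µg/L.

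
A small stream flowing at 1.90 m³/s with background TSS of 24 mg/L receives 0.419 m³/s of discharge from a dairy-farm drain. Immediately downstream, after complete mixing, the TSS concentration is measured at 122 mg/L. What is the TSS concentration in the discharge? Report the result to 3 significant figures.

Mass balance: 1.900·24.00 + 0.4190·Cₑ = 2.319·122.0
→ Cₑ = (2.319·122.0 − 1.900·24.00) / 0.4190 = 566.4 mg/L.

566 mg/L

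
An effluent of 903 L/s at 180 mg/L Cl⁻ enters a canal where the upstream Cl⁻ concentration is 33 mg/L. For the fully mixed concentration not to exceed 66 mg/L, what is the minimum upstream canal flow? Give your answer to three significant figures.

Set C_mix = 66: (Q·33.00 + 903.0·180.0) / (Q + 903.0) = 66
→ Q = 903.0·(180.0 − 66)/(66 − 33.00) = 3119 L/s.

3120 L/s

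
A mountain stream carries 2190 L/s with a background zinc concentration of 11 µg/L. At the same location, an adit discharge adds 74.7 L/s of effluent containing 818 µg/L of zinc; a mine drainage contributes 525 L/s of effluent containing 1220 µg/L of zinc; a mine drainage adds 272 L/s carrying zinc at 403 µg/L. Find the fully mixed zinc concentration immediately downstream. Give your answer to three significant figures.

273 µg/L

After mixing, C = (2190·11.00 + 74.70·818.0 + 525.0·1220 + 272.0·403.0) / 3062 = 835300/3062 = 272.8 µg/L.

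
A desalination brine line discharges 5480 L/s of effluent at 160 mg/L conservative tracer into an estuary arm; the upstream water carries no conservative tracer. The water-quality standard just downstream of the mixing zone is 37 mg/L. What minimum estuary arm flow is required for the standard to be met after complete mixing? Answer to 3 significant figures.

18200 L/s

Set C_mix = 37: (Q·0 + 5480·160.0) / (Q + 5480) = 37
→ Q = 5480·(160.0 − 37)/(37 − 0) = 18220 L/s.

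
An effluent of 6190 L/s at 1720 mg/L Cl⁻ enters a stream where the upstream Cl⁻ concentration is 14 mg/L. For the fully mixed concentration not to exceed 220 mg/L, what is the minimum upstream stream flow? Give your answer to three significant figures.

Set C_mix = 220: (Q·14.00 + 6190·1720) / (Q + 6190) = 220
→ Q = 6190·(1720 − 220)/(220 − 14.00) = 45070 L/s.

45100 L/s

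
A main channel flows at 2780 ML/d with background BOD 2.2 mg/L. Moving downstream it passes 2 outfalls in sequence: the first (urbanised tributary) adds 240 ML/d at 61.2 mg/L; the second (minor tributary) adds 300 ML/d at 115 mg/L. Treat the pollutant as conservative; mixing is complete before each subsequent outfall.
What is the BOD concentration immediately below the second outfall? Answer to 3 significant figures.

16.7 mg/L

Below outfall 1: Q → 3020 ML/d, C = (2780·2.200 + 240.0·61.20)/3020 = 6.889 mg/L.
Below outfall 2: Q → 3320 ML/d, C = (3020·6.889 + 300.0·115.0)/3320 = 16.66 mg/L.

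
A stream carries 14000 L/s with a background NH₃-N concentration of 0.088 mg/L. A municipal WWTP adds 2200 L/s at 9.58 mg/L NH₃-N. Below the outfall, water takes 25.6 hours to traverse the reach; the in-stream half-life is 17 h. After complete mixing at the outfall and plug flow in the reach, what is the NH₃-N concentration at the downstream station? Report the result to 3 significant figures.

After mixing, C = (14000·0.08800 + 2200·9.580) / 16200 = 22310/16200 = 1.377 mg/L.
Half-life 17 h → k = ln 2 / 17 = 0.04077 h⁻¹ = 0.9786 d⁻¹.
First-order decay: C = 1.377·exp(−k·t) = 1.377·0.3521 = 0.4849 mg/L.

0.485 mg/L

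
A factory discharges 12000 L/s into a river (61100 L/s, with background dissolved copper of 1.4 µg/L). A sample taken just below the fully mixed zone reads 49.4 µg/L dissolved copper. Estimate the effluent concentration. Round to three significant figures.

Mass balance: 61100·1.400 + 12000·Cₑ = 73100·49.40
→ Cₑ = (73100·49.40 − 61100·1.400) / 12000 = 293.8 µg/L.

294 µg/L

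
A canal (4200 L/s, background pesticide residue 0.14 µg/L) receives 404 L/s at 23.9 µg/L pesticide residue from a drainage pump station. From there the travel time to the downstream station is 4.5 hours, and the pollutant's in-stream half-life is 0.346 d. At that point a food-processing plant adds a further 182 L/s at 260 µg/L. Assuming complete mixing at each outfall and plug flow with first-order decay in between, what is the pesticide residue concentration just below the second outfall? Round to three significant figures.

11.4 µg/L

After mixing, C = (4200·0.1400 + 404.0·23.90) / 4604 = 10240/4604 = 2.225 µg/L; combined flow 4604 L/s.
Half-life 0.346 d → k = ln 2 / 0.346 = 2.003 d⁻¹.
Applying C = C₀e^(−kt): 2.225 × 0.6869 = 1.528 µg/L.
At the second outfall, C = (4604·1.528 + 182.0·260.0) / (4604 + 182.0) = 11.36 µg/L.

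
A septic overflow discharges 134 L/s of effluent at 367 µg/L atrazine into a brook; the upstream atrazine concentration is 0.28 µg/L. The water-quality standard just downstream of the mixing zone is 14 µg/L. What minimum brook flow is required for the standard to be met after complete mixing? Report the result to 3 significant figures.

Set C_mix = 14: (Q·0.2800 + 134.0·367.0) / (Q + 134.0) = 14
→ Q = 134.0·(367.0 − 14)/(14 − 0.2800) = 3448 L/s.

3450 L/s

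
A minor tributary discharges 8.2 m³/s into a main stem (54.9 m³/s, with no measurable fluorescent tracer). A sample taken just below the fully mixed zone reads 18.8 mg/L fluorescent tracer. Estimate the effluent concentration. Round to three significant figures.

Mass balance: 54.90·0 + 8.200·Cₑ = 63.10·18.80
→ Cₑ = (63.10·18.80 − 54.90·0) / 8.200 = 144.7 mg/L.

145 mg/L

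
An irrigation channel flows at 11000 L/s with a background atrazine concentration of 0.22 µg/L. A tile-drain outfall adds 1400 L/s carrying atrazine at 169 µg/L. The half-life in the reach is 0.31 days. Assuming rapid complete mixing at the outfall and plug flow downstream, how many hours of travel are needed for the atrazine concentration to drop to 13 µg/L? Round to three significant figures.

Conservation of mass: C = (11000·0.2200 + 1400·169.0) / 12400 = 239000/12400 = 19.28 µg/L.
Half-life 0.31 d → k = ln 2 / 0.31 = 2.236 d⁻¹.
19.28·exp(−k·t) = 13 → t = ln(19.28/13)/k = 15220 s = 4.228 h.

4.23 h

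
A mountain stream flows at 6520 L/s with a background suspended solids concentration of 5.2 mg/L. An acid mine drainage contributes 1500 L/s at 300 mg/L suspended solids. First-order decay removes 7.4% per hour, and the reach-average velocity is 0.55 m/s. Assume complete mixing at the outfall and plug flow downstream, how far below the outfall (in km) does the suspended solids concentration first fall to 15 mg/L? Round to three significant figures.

35.8 km

Mixed concentration C = ΣQC/ΣQ = (6520·5.200 + 1500·300.0) / 8020 = 483900/8020 = 60.34 mg/L.
7.4%/h lost → k = −ln(1 − 0.074) = 0.07688 h⁻¹.
Set 60.34·exp(−k·t) = 15 → t = ln(60.34/15)/k = 65180 s = 18.10 h.
Distance = v·t = 0.55·65180 = 35850 m = 35.85 km.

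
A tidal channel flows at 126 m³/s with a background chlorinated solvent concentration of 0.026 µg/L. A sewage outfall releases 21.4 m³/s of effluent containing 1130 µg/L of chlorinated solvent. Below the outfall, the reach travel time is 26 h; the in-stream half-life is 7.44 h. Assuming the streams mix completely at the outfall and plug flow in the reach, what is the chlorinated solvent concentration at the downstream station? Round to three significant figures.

14.6 µg/L

Mass balance: C = (126.0·0.02600 + 21.40·1130) / 147.4 = 24190/147.4 = 164.1 µg/L.
Half-life 7.44 h → k = ln 2 / 7.44 = 0.09316 h⁻¹ = 2.236 d⁻¹.
First-order decay: C = 164.1·exp(−k·t) = 164.1·0.08872 = 14.56 µg/L.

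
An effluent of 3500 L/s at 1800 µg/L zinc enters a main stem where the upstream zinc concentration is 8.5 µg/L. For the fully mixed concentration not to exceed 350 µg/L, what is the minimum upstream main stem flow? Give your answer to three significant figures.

Set C_mix = 350: (Q·8.500 + 3500·1800) / (Q + 3500) = 350
→ Q = 3500·(1800 − 350)/(350 − 8.500) = 14860 L/s.

14900 L/s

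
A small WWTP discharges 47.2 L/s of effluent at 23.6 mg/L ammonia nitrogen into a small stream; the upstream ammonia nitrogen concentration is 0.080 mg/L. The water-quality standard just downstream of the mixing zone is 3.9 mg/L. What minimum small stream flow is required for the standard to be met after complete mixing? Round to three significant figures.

Set C_mix = 3.9: (Q·0.08000 + 47.20·23.60) / (Q + 47.20) = 3.9
→ Q = 47.20·(23.60 − 3.9)/(3.9 − 0.08000) = 243.4 L/s.

243 L/s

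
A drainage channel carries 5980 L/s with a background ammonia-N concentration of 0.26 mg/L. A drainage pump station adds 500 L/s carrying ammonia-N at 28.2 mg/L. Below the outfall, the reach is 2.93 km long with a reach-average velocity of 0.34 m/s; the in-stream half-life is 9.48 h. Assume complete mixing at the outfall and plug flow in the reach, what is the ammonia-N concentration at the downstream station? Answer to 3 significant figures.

Flow-weighted average: C = (5980·0.2600 + 500.0·28.20) / 6480 = 15650/6480 = 2.416 mg/L.
Travel time t = 2.93·1000 / 0.34 = 8618 s = 2.394 h.
Half-life 9.48 h → k = ln 2 / 9.48 = 0.07312 h⁻¹ = 1.755 d⁻¹.
Decay over the reach: 2.416·exp(−kt) = 2.416·0.8394 = 2.028 mg/L.

2.03 mg/L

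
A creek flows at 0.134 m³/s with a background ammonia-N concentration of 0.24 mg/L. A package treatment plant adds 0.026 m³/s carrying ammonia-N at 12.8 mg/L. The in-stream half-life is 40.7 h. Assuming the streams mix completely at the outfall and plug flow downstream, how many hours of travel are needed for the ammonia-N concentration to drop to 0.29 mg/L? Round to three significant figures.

121 h

Flow-weighted average: C = (0.1340·0.2400 + 0.02600·12.80) / 0.1600 = 0.3650/0.1600 = 2.281 mg/L.
Half-life 40.7 h → k = ln 2 / 40.7 = 0.01703 h⁻¹ = 0.4087 d⁻¹.
2.281·exp(−k·t) = 0.29 → t = ln(2.281/0.29)/k = 436000 s = 121.1 h.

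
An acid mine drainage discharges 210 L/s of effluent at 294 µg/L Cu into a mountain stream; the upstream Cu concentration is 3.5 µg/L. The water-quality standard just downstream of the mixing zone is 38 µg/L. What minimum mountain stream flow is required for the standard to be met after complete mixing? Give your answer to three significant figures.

Set C_mix = 38: (Q·3.500 + 210.0·294.0) / (Q + 210.0) = 38
→ Q = 210.0·(294.0 − 38)/(38 − 3.500) = 1558 L/s.

1560 L/s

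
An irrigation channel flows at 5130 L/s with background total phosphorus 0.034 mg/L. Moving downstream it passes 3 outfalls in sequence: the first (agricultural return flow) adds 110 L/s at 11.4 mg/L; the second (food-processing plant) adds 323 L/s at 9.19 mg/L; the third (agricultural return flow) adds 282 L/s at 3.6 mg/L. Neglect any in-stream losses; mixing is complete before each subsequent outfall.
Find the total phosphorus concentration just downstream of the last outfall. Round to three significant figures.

Outfall 1: combined Q = 5240 L/s; C = (5130·0.03400 + 110.0·11.40)/5240 = 0.2726 mg/L.
Outfall 2: combined Q = 5563 L/s; C = (5240·0.2726 + 323.0·9.190)/5563 = 0.7904 mg/L.
Outfall 3: combined Q = 5845 L/s; C = (5563·0.7904 + 282.0·3.600)/5845 = 0.9259 mg/L.

0.926 mg/L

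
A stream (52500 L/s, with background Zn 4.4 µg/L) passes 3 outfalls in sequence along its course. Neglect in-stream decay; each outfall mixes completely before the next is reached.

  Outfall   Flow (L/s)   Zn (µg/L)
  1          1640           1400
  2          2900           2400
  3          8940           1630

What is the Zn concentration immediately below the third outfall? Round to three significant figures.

Below outfall 1: Q → 54140 L/s, C = (52500·4.400 + 1640·1400)/54140 = 46.68 µg/L.
Below outfall 2: Q → 57040 L/s, C = (54140·46.68 + 2900·2400)/57040 = 166.3 µg/L.
Below outfall 3: Q → 65980 L/s, C = (57040·166.3 + 8940·1630)/65980 = 364.6 µg/L.

365 µg/L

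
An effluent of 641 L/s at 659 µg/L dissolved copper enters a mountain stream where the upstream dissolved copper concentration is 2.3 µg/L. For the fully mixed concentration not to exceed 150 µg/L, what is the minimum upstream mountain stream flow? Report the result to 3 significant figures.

Set C_mix = 150: (Q·2.300 + 641.0·659.0) / (Q + 641.0) = 150
→ Q = 641.0·(659.0 − 150)/(150 − 2.300) = 2209 L/s.

2210 L/s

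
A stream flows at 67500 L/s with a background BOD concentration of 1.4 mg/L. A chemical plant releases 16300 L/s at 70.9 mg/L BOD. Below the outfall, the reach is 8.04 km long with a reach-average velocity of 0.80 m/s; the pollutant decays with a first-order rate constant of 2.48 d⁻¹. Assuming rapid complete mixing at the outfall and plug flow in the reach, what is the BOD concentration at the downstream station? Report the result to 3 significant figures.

Conservation of mass: C = (67500·1.400 + 16300·70.90) / 83800 = 1250000/83800 = 14.92 mg/L.
Travel time t = 8.04·1000 / 0.80 = 10050 s = 2.792 h.
After decay, C = 14.92 × e^(−kt) = 14.92 × 0.7494 = 11.18 mg/L.

11.2 mg/L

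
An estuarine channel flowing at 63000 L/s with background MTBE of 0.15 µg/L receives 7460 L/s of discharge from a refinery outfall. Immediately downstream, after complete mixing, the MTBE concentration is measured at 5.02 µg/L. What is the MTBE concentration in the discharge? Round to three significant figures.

46.1 µg/L

Mass balance: 63000·0.1500 + 7460·Cₑ = 70460·5.020
→ Cₑ = (70460·5.020 − 63000·0.1500) / 7460 = 46.15 µg/L.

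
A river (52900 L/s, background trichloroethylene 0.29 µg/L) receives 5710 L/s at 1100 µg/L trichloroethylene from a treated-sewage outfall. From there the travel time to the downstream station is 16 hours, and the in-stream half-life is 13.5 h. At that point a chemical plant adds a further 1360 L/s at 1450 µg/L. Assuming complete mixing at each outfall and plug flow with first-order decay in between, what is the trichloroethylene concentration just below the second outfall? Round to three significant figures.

Mass balance: C = (52900·0.2900 + 5710·1100) / 58610 = 6296000/58610 = 107.4 µg/L; combined flow 58610 L/s.
Half-life 13.5 h → k = ln 2 / 13.5 = 0.05134 h⁻¹ = 1.232 d⁻¹.
Applying C = C₀e^(−kt): 107.4 × 0.4398 = 47.24 µg/L.
Second outfall: C = (58610·47.24 + 1360·1450)/59970 = 79.06 µg/L.

79.1 µg/L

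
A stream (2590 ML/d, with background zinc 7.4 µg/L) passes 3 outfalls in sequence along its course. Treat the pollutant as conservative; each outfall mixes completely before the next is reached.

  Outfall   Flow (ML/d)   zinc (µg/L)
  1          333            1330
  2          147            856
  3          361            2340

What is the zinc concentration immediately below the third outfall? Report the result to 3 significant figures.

418 µg/L

Below outfall 1: Q → 2923 ML/d, C = (2590·7.400 + 333.0·1330)/2923 = 158.1 µg/L.
Below outfall 2: Q → 3070 ML/d, C = (2923·158.1 + 147.0·856.0)/3070 = 191.5 µg/L.
Below outfall 3: Q → 3431 ML/d, C = (3070·191.5 + 361.0·2340)/3431 = 417.6 µg/L.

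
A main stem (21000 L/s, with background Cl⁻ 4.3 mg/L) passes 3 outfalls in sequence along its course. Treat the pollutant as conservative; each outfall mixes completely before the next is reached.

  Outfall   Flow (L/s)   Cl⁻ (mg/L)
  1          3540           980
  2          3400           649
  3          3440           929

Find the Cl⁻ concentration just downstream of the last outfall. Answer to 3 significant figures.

Outfall 1: combined Q = 24540 L/s; C = (21000·4.300 + 3540·980.0)/24540 = 145.0 mg/L.
Outfall 2: combined Q = 27940 L/s; C = (24540·145.0 + 3400·649.0)/27940 = 206.4 mg/L.
Outfall 3: combined Q = 31380 L/s; C = (27940·206.4 + 3440·929.0)/31380 = 285.6 mg/L.

286 mg/L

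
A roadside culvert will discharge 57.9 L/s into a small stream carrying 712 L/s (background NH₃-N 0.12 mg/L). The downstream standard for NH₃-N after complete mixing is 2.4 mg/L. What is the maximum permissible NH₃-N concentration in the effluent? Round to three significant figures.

30.4 mg/L

At the limit, (Qr·Cr + Qe·Cₑ)/(Qr + Qe) = 2.4:
Cₑ = (769.9·2.4 − 712.0·0.1200) / 57.90 = 30.44 mg/L.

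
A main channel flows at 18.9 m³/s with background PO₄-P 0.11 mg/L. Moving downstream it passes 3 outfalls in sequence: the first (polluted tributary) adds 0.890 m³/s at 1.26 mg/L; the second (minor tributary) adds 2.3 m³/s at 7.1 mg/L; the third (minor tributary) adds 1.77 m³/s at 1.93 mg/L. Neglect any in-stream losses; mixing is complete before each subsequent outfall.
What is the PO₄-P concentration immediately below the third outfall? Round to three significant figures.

0.962 mg/L

Below outfall 1: Q → 19.79 m³/s, C = (18.90·0.1100 + 0.8900·1.260)/19.79 = 0.1617 mg/L.
Below outfall 2: Q → 22.09 m³/s, C = (19.79·0.1617 + 2.300·7.100)/22.09 = 0.8841 mg/L.
Below outfall 3: Q → 23.86 m³/s, C = (22.09·0.8841 + 1.770·1.930)/23.86 = 0.9617 mg/L.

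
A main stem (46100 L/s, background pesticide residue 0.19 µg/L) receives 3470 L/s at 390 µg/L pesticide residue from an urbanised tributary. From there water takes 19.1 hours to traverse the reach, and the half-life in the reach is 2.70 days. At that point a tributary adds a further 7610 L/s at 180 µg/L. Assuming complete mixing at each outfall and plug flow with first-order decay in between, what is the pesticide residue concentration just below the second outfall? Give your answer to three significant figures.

43.4 µg/L

Mixed concentration C = ΣQC/ΣQ = (46100·0.1900 + 3470·390.0) / 49570 = 1362000/49570 = 27.48 µg/L; combined flow 49570 L/s.
Half-life 2.70 d → k = ln 2 / 2.70 = 0.2567 d⁻¹.
After decay, C = 27.48 × e^(−kt) = 27.48 × 0.8152 = 22.40 µg/L.
At the second outfall, C = (49570·22.40 + 7610·180.0) / (49570 + 7610) = 43.37 µg/L.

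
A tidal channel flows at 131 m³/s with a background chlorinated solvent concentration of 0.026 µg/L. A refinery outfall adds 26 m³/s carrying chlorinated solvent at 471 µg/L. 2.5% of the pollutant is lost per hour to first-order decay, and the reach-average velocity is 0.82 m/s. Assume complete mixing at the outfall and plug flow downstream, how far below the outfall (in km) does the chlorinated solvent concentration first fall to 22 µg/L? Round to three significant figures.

Flow-weighted average: C = (131.0·0.02600 + 26.00·471.0) / 157.0 = 12250/157.0 = 78.02 µg/L.
2.5%/h lost → k = −ln(1 − 0.025) = 0.02532 h⁻¹.
Set 78.02·exp(−k·t) = 22 → t = ln(78.02/22)/k = 180000 s = 50.00 h.
Distance = v·t = 0.82·180000 = 147600 m = 147.6 km.

148 km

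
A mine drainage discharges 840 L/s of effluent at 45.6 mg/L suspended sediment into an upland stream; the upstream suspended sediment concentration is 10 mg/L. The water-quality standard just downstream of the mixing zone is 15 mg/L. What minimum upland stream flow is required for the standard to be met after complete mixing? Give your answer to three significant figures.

5140 L/s

Set C_mix = 15: (Q·10.00 + 840.0·45.60) / (Q + 840.0) = 15
→ Q = 840.0·(45.60 − 15)/(15 − 10.00) = 5141 L/s.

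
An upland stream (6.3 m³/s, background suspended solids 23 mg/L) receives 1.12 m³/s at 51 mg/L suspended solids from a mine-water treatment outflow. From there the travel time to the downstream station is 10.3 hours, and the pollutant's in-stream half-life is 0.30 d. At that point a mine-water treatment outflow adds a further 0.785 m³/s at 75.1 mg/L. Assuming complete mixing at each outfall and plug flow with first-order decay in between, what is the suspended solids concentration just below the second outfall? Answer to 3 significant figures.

Conservation of mass: C = (6.300·23.00 + 1.120·51.00) / 7.420 = 202.0/7.420 = 27.23 mg/L; combined flow 7.420 m³/s.
Half-life 0.30 d → k = ln 2 / 0.30 = 2.310 d⁻¹.
First-order decay: C = 27.23·exp(−k·t) = 27.23·0.3710 = 10.10 mg/L.
Second outfall: C = (7.420·10.10 + 0.7850·75.10)/8.205 = 16.32 mg/L.

16.3 mg/L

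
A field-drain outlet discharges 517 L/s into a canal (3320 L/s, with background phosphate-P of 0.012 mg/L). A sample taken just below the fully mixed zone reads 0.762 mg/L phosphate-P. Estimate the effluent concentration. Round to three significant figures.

Mass balance: 3320·0.01200 + 517.0·Cₑ = 3837·0.7620
→ Cₑ = (3837·0.7620 − 3320·0.01200) / 517.0 = 5.578 mg/L.

5.58 mg/L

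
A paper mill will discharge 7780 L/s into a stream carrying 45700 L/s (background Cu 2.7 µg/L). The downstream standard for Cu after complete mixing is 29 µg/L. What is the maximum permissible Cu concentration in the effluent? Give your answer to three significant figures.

At the limit, (Qr·Cr + Qe·Cₑ)/(Qr + Qe) = 29:
Cₑ = (53480·29 − 45700·2.700) / 7780 = 183.5 µg/L.

183 µg/L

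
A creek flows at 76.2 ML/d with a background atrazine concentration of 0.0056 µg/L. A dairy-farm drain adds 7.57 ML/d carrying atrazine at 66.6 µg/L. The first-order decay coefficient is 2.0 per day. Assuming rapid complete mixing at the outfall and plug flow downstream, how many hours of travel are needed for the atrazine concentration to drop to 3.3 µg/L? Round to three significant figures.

Mass balance: C = (76.20·0.005600 + 7.570·66.60) / 83.77 = 504.6/83.77 = 6.024 µg/L.
6.024·exp(−k·t) = 3.3 → t = ln(6.024/3.3)/k = 26000 s = 7.221 h.

7.22 h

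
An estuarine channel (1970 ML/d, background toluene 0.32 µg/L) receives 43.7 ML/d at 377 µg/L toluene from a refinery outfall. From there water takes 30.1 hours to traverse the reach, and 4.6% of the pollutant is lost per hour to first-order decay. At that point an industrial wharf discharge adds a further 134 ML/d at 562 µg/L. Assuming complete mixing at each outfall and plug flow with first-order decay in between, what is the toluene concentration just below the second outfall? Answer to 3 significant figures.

Mixed concentration C = ΣQC/ΣQ = (1970·0.3200 + 43.70·377.0) / 2014 = 17110/2014 = 8.494 µg/L; combined flow 2014 ML/d.
4.6%/h lost → k = −ln(1 − 0.046) = 0.04709 h⁻¹.
Applying C = C₀e^(−kt): 8.494 × 0.2423 = 2.058 µg/L.
Second outfall: C = (2014·2.058 + 134.0·562.0)/2148 = 36.99 µg/L.

37.0 µg/L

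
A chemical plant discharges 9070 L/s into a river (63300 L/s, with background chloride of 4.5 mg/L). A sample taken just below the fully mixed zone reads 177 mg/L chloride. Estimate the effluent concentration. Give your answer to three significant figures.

Mass balance: 63300·4.500 + 9070·Cₑ = 72370·177.0
→ Cₑ = (72370·177.0 − 63300·4.500) / 9070 = 1381 mg/L.

1380 mg/L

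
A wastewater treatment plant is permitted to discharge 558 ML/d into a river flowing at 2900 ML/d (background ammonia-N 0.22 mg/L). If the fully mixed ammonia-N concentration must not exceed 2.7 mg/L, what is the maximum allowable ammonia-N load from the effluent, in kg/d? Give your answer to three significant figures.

8700 kg/d

Mass balance at the limit: 2900·0.2200 + 558.0·Cₑ = 3458·2.7 → Cₑ = 15.59 mg/L.
558.0 ML/d = 6.458 m³/s. Load = 6.458 m³/s × 15.59 g/m³ × 86 400 s/d = 8699 kg/d.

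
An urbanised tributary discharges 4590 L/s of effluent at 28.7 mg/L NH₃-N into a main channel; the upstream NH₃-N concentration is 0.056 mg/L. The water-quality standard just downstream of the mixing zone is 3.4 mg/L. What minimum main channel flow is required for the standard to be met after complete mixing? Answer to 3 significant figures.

Set C_mix = 3.4: (Q·0.05600 + 4590·28.70) / (Q + 4590) = 3.4
→ Q = 4590·(28.70 − 3.4)/(3.4 − 0.05600) = 34730 L/s.

34700 L/s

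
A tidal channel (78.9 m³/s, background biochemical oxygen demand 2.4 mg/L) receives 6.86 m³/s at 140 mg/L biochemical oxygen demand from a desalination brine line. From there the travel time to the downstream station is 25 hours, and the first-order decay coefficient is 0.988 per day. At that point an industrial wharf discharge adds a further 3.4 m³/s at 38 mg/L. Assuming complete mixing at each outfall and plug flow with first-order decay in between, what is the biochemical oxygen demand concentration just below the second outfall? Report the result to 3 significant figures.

6.06 mg/L

After mixing, C = (78.90·2.400 + 6.860·140.0) / 85.76 = 1150/85.76 = 13.41 mg/L; combined flow 85.76 m³/s.
First-order decay: C = 13.41·exp(−k·t) = 13.41·0.3573 = 4.790 mg/L.
At the second outfall, C = (85.76·4.790 + 3.400·38.00) / (85.76 + 3.400) = 6.057 mg/L.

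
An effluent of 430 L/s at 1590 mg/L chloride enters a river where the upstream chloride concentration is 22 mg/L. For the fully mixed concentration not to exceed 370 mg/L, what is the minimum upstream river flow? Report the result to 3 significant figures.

1510 L/s

Set C_mix = 370: (Q·22.00 + 430.0·1590) / (Q + 430.0) = 370
→ Q = 430.0·(1590 − 370)/(370 − 22.00) = 1507 L/s.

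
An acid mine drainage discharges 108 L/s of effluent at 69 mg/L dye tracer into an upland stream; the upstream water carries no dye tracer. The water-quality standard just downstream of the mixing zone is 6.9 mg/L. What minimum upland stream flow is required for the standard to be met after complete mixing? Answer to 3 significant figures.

972 L/s

Set C_mix = 6.9: (Q·0 + 108.0·69.00) / (Q + 108.0) = 6.9
→ Q = 108.0·(69.00 − 6.9)/(6.9 − 0) = 972.0 L/s.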